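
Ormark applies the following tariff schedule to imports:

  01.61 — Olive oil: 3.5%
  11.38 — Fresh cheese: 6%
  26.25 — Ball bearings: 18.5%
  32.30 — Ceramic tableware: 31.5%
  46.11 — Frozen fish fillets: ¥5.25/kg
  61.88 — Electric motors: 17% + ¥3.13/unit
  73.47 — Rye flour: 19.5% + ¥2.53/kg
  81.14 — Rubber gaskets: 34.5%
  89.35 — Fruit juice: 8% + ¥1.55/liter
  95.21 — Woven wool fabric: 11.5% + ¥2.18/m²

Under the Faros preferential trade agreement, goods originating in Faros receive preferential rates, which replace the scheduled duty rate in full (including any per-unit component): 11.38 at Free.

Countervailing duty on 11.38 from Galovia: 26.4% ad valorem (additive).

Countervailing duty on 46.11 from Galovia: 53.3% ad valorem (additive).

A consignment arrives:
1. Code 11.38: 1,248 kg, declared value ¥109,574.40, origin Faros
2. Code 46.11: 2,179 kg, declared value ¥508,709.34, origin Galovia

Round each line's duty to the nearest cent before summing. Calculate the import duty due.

¥282,581.83

Line 1 (11.38, Faros, 1,248 kg, ¥109,574.40):
Base rate for 11.38 is 6%.
Origin Faros qualifies under the Ormark–Faros agreement and 11.38 is covered: preferential rate Free applies instead.
The additional-duty order on 11.38 targets Galovia, not Faros; it does not apply.
Duty = ¥109,574.40 × 0% = ¥0.00.
Line 2 (46.11, Galovia, 2,179 kg, ¥508,709.34):
Base rate for 46.11 is ¥5.25/kg.
Additional duty on 46.11 from Galovia: +53.3% ad valorem. Applied ad valorem rate = 53.3%.
Duty = ¥508,709.34 × 53.3% + 2,179 × ¥5.25 = ¥282,581.83.
Total = ¥0.00 + ¥282,581.83 = ¥282,581.83.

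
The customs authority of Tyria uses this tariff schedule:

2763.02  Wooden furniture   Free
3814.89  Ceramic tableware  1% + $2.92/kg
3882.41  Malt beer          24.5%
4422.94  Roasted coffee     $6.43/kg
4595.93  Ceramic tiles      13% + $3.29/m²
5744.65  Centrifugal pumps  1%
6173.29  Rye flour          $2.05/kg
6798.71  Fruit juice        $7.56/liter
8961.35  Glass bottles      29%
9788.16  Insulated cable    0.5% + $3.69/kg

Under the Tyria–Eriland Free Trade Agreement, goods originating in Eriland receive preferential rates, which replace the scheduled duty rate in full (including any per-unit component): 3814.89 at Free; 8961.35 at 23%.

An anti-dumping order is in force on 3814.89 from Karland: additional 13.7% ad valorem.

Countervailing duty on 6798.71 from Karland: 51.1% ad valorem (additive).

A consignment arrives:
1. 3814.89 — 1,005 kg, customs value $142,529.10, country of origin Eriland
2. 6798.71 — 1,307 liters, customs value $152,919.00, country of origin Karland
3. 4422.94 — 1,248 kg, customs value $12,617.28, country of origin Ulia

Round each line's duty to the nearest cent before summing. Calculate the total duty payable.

Line 1 (3814.89, Eriland, 1,005 kg, $142,529.10):
Base rate for 3814.89 is 1% + $2.92/kg.
Origin Eriland qualifies under the Tyria–Eriland agreement and 3814.89 is covered: preferential rate Free applies instead.
The additional-duty order on 3814.89 targets Karland, not Eriland; it does not apply.
Duty = $142,529.10 × 0% = $0.00.
Line 2 (6798.71, Karland, 1,307 liters, $152,919.00):
Base rate for 6798.71 is $7.56/liter.
Additional duty on 6798.71 from Karland: +51.1% ad valorem. Applied ad valorem rate = 51.1%.
Duty = $152,919.00 × 51.1% + 1,307 × $7.56 = $88,022.53.
Line 3 (4422.94, Ulia, 1,248 kg, $12,617.28):
Base rate for 4422.94 is $6.43/kg.
Duty = 1,248 × $6.43 = $8,024.64.
Total = $0.00 + $88,022.53 + $8,024.64 = $96,047.17.

$96,047.17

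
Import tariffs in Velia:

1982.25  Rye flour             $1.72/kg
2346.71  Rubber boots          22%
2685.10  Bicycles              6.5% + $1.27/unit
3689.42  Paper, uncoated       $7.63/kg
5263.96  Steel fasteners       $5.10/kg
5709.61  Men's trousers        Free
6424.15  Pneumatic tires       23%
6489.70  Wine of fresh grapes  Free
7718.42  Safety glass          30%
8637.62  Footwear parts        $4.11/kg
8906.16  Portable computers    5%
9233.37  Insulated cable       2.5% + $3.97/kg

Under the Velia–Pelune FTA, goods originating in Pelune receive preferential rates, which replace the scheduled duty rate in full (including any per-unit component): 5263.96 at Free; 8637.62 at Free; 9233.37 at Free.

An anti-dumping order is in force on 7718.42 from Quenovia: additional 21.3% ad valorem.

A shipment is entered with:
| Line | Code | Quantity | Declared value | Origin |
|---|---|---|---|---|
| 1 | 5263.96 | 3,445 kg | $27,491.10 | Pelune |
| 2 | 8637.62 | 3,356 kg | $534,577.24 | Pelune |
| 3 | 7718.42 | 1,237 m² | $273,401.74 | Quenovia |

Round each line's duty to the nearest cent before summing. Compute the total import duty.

Line 1 (5263.96, Pelune, 3,445 kg, $27,491.10):
Base rate for 5263.96 is $5.10/kg.
Origin Pelune qualifies under the Velia–Pelune agreement and 5263.96 is covered: preferential rate Free applies instead.
Duty = $27,491.10 × 0% = $0.00.
Line 2 (8637.62, Pelune, 3,356 kg, $534,577.24):
Base rate for 8637.62 is $4.11/kg.
Origin Pelune qualifies under the Velia–Pelune agreement and 8637.62 is covered: preferential rate Free applies instead.
Duty = $534,577.24 × 0% = $0.00.
Line 3 (7718.42, Quenovia, 1,237 m², $273,401.74):
Base rate for 7718.42 is 30%.
Additional duty on 7718.42 from Quenovia: +21.3%. Applied ad valorem rate: 30% + 21.3% = 51.3%.
Duty = $273,401.74 × 51.3% = $140,255.09.
Total = $0.00 + $0.00 + $140,255.09 = $140,255.09.

$140,255.09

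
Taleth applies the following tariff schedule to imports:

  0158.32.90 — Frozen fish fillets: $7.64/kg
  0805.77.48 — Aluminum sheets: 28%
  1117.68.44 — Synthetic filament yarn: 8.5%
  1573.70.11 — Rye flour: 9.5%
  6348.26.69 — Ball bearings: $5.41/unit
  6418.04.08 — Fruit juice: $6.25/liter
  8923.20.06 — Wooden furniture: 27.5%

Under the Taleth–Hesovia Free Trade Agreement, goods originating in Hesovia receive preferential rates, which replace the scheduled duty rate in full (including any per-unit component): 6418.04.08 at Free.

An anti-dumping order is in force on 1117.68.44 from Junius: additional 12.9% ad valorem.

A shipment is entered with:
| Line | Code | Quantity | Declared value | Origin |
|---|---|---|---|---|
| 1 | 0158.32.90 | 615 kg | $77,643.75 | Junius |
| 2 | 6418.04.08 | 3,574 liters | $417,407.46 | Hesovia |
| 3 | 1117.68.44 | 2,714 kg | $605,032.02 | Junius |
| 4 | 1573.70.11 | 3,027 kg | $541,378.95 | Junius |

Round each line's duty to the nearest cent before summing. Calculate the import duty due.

Line 1 (0158.32.90, Junius, 615 kg, $77,643.75):
Base rate for 0158.32.90 is $7.64/kg.
Duty = 615 × $7.64 = $4,698.60.
Line 2 (6418.04.08, Hesovia, 3,574 liters, $417,407.46):
Base rate for 6418.04.08 is $6.25/liter.
Origin Hesovia qualifies under the Taleth–Hesovia agreement and 6418.04.08 is covered: preferential rate Free applies instead.
Duty = $417,407.46 × 0% = $0.00.
Line 3 (1117.68.44, Junius, 2,714 kg, $605,032.02):
Base rate for 1117.68.44 is 8.5%.
Additional duty on 1117.68.44 from Junius: +12.9%. Applied ad valorem rate: 8.5% + 12.9% = 21.4%.
Duty = $605,032.02 × 21.4% = $129,476.85.
Line 4 (1573.70.11, Junius, 3,027 kg, $541,378.95):
Base rate for 1573.70.11 is 9.5%.
Duty = $541,378.95 × 9.5% = $51,431.00.
Total = $4,698.60 + $0.00 + $129,476.85 + $51,431.00 = $185,606.45.

$185,606.45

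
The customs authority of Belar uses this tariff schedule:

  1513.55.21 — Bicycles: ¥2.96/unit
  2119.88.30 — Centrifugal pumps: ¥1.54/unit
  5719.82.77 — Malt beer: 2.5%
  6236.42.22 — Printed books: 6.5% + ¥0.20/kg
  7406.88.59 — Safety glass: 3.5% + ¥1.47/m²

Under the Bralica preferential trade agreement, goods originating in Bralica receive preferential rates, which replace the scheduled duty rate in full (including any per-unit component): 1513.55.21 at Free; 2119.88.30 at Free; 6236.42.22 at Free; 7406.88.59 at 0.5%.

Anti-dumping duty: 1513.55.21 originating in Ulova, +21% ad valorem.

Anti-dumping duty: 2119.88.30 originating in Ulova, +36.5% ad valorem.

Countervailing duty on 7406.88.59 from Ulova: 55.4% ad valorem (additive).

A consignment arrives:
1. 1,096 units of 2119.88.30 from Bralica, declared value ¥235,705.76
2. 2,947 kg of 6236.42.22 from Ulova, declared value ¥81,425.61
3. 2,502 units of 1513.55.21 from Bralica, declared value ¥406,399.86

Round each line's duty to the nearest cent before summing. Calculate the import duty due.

¥5,882.06

Line 1 (2119.88.30, Bralica, 1,096 units, ¥235,705.76):
Base rate for 2119.88.30 is ¥1.54/unit.
Origin Bralica qualifies under the Belar–Bralica agreement and 2119.88.30 is covered: preferential rate Free applies instead.
The additional-duty order on 2119.88.30 targets Ulova, not Bralica; it does not apply.
Duty = ¥235,705.76 × 0% = ¥0.00.
Line 2 (6236.42.22, Ulova, 2,947 kg, ¥81,425.61):
Base rate for 6236.42.22 is 6.5% + ¥0.20/kg.
6236.42.22 has an FTA preferential rate, but origin Ulova is not Bralica; base rate stands.
Duty = ¥81,425.61 × 6.5% + 2,947 × ¥0.20 = ¥5,882.06.
Line 3 (1513.55.21, Bralica, 2,502 units, ¥406,399.86):
Base rate for 1513.55.21 is ¥2.96/unit.
Origin Bralica qualifies under the Belar–Bralica agreement and 1513.55.21 is covered: preferential rate Free applies instead.
The additional-duty order on 1513.55.21 targets Ulova, not Bralica; it does not apply.
Duty = ¥406,399.86 × 0% = ¥0.00.
Total = ¥0.00 + ¥5,882.06 + ¥0.00 = ¥5,882.06.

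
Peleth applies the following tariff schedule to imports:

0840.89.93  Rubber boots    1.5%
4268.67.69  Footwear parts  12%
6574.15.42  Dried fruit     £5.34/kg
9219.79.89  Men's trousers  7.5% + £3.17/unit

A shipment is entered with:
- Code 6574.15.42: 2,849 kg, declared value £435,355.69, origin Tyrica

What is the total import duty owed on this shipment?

£15,213.66

Line 1 (6574.15.42, Tyrica, 2,849 kg, £435,355.69):
Base rate for 6574.15.42 is £5.34/kg.
Duty = 2,849 × £5.34 = £15,213.66.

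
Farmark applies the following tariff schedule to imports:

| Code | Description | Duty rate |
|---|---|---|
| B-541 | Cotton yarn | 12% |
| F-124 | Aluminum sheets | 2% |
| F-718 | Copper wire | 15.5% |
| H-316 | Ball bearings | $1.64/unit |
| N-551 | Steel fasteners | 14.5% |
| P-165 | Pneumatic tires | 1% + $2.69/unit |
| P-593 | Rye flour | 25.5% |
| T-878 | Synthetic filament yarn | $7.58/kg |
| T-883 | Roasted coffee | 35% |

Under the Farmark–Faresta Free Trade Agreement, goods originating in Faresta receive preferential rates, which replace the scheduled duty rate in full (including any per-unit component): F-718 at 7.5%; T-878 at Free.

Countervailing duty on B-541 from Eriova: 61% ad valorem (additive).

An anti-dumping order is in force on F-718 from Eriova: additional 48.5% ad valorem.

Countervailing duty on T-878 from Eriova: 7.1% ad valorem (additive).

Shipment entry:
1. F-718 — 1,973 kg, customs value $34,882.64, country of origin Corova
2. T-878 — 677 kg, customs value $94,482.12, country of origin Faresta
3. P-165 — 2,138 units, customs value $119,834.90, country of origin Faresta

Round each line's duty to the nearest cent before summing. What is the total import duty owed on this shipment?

$12,356.38

Line 1 (F-718, Corova, 1,973 kg, $34,882.64):
Base rate for F-718 is 15.5%.
F-718 has an FTA preferential rate, but origin Corova is not Faresta; base rate stands.
The additional-duty order on F-718 targets Eriova, not Corova; it does not apply.
Duty = $34,882.64 × 15.5% = $5,406.81.
Line 2 (T-878, Faresta, 677 kg, $94,482.12):
Base rate for T-878 is $7.58/kg.
Origin Faresta qualifies under the Farmark–Faresta agreement and T-878 is covered: preferential rate Free applies instead.
The additional-duty order on T-878 targets Eriova, not Faresta; it does not apply.
Duty = $94,482.12 × 0% = $0.00.
Line 3 (P-165, Faresta, 2,138 units, $119,834.90):
Base rate for P-165 is 1% + $2.69/unit.
Origin Faresta is the FTA partner but P-165 is not on the preference list; base rate stands.
Duty = $119,834.90 × 1% + 2,138 × $2.69 = $6,949.57.
Total = $5,406.81 + $0.00 + $6,949.57 = $12,356.38.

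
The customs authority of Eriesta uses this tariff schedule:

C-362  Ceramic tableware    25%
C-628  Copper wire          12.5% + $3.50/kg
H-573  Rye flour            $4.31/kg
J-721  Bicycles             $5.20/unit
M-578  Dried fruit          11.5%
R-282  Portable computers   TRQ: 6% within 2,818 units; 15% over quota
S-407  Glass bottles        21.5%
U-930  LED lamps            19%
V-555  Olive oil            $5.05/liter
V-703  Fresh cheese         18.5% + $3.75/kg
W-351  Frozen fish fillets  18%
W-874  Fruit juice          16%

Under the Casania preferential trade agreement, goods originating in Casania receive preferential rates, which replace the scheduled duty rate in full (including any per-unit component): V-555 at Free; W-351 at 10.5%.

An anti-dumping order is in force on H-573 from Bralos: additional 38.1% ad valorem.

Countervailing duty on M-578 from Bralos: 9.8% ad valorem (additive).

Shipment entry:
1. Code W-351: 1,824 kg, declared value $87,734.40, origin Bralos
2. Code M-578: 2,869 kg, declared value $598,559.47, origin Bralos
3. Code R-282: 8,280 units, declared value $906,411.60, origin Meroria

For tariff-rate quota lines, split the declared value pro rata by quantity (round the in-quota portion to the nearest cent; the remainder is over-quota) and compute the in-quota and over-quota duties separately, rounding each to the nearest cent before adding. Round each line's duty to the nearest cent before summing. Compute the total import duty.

$251,483.32

Line 1 (W-351, Bralos, 1,824 kg, $87,734.40):
Base rate for W-351 is 18%.
W-351 has an FTA preferential rate, but origin Bralos is not Casania; base rate stands.
Duty = $87,734.40 × 18% = $15,792.19.
Line 2 (M-578, Bralos, 2,869 kg, $598,559.47):
Base rate for M-578 is 11.5%.
Additional duty on M-578 from Bralos: +9.8%. Applied ad valorem rate: 11.5% + 9.8% = 21.3%.
Duty = $598,559.47 × 21.3% = $127,493.17.
Line 3 (R-282, Meroria, 8,280 units, $906,411.60):
Code R-282 is under a tariff-rate quota (threshold 2,818 units). In-quota: 2,818 units at 6%; over-quota: 5,462 units at 15%.
Pro-rata value split: in-quota = $906,411.60 × 2,818/8,280 = $308,486.46; over-quota = $906,411.60 − $308,486.46 = $597,925.14.
In-quota duty = $308,486.46 × 6% = $18,509.19. Over-quota duty = $597,925.14 × 15% = $89,688.77.
Line duty = $18,509.19 + $89,688.77 = $108,197.96.
Total = $15,792.19 + $127,493.17 + $108,197.96 = $251,483.32.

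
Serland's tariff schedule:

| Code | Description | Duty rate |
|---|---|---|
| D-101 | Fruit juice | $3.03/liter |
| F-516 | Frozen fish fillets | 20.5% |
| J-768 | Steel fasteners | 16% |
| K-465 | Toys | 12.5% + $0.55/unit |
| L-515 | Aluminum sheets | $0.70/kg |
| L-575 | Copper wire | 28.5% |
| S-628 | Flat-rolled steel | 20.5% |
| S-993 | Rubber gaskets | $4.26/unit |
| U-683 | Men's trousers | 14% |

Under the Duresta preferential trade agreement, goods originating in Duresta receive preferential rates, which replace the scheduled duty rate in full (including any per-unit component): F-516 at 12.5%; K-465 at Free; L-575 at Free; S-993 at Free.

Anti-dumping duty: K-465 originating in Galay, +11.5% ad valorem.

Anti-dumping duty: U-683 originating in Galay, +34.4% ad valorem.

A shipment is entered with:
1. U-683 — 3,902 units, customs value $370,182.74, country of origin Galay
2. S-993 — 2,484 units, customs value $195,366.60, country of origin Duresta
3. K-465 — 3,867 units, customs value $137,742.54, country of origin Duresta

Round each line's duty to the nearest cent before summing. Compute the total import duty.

$179,168.45

Line 1 (U-683, Galay, 3,902 units, $370,182.74):
Base rate for U-683 is 14%.
Additional duty on U-683 from Galay: +34.4%. Applied ad valorem rate: 14% + 34.4% = 48.4%.
Duty = $370,182.74 × 48.4% = $179,168.45.
Line 2 (S-993, Duresta, 2,484 units, $195,366.60):
Base rate for S-993 is $4.26/unit.
Origin Duresta qualifies under the Serland–Duresta agreement and S-993 is covered: preferential rate Free applies instead.
Duty = $195,366.60 × 0% = $0.00.
Line 3 (K-465, Duresta, 3,867 units, $137,742.54):
Base rate for K-465 is 12.5% + $0.55/unit.
Origin Duresta qualifies under the Serland–Duresta agreement and K-465 is covered: preferential rate Free applies instead.
The additional-duty order on K-465 targets Galay, not Duresta; it does not apply.
Duty = $137,742.54 × 0% = $0.00.
Total = $179,168.45 + $0.00 + $0.00 = $179,168.45.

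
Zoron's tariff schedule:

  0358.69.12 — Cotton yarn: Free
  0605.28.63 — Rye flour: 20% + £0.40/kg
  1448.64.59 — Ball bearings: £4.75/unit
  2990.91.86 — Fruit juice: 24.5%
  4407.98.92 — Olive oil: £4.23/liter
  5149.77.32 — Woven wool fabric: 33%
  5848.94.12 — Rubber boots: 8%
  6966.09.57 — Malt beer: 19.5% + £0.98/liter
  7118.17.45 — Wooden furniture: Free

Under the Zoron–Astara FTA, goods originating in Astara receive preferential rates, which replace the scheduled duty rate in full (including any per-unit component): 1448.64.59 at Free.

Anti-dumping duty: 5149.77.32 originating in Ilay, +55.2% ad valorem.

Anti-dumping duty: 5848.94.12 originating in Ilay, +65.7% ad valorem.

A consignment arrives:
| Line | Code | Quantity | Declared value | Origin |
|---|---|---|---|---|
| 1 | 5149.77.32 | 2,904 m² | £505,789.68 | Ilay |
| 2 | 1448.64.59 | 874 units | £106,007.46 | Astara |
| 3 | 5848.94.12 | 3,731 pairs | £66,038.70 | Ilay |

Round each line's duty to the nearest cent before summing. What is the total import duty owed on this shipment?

Line 1 (5149.77.32, Ilay, 2,904 m², £505,789.68):
Base rate for 5149.77.32 is 33%.
Additional duty on 5149.77.32 from Ilay: +55.2%. Applied ad valorem rate: 33% + 55.2% = 88.2%.
Duty = £505,789.68 × 88.2% = £446,106.50.
Line 2 (1448.64.59, Astara, 874 units, £106,007.46):
Base rate for 1448.64.59 is £4.75/unit.
Origin Astara qualifies under the Zoron–Astara agreement and 1448.64.59 is covered: preferential rate Free applies instead.
Duty = £106,007.46 × 0% = £0.00.
Line 3 (5848.94.12, Ilay, 3,731 pairs, £66,038.70):
Base rate for 5848.94.12 is 8%.
Additional duty on 5848.94.12 from Ilay: +65.7%. Applied ad valorem rate: 8% + 65.7% = 73.7%.
Duty = £66,038.70 × 73.7% = £48,670.52.
Total = £446,106.50 + £0.00 + £48,670.52 = £494,777.02.

£494,777.02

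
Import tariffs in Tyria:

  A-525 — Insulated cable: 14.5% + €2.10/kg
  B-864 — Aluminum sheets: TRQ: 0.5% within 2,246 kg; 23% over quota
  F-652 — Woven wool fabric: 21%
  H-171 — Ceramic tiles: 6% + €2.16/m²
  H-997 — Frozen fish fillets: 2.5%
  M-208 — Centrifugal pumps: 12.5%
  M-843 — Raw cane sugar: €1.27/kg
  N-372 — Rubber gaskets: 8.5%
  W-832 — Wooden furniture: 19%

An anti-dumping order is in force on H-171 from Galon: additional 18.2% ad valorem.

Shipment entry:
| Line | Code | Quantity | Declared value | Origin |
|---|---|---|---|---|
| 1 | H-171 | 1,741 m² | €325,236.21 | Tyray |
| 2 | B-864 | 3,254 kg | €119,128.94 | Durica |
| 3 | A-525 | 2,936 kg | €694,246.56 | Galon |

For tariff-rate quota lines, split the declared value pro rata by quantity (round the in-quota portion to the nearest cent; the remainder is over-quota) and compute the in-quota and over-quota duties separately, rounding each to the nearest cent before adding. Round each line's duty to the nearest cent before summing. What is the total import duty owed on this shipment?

€139,004.87

Line 1 (H-171, Tyray, 1,741 m², €325,236.21):
Base rate for H-171 is 6% + €2.16/m².
The additional-duty order on H-171 targets Galon, not Tyray; it does not apply.
Duty = €325,236.21 × 6% + 1,741 × €2.16 = €23,274.73.
Line 2 (B-864, Durica, 3,254 kg, €119,128.94):
Code B-864 is under a tariff-rate quota (threshold 2,246 kg). In-quota: 2,246 kg at 0.5%; over-quota: 1,008 kg at 23%.
Pro-rata value split: in-quota = €119,128.94 × 2,246/3,254 = €82,226.06; over-quota = €119,128.94 − €82,226.06 = €36,902.88.
In-quota duty = €82,226.06 × 0.5% = €411.13. Over-quota duty = €36,902.88 × 23% = €8,487.66.
Line duty = €411.13 + €8,487.66 = €8,898.79.
Line 3 (A-525, Galon, 2,936 kg, €694,246.56):
Base rate for A-525 is 14.5% + €2.10/kg.
Duty = €694,246.56 × 14.5% + 2,936 × €2.10 = €106,831.35.
Total = €23,274.73 + €8,898.79 + €106,831.35 = €139,004.87.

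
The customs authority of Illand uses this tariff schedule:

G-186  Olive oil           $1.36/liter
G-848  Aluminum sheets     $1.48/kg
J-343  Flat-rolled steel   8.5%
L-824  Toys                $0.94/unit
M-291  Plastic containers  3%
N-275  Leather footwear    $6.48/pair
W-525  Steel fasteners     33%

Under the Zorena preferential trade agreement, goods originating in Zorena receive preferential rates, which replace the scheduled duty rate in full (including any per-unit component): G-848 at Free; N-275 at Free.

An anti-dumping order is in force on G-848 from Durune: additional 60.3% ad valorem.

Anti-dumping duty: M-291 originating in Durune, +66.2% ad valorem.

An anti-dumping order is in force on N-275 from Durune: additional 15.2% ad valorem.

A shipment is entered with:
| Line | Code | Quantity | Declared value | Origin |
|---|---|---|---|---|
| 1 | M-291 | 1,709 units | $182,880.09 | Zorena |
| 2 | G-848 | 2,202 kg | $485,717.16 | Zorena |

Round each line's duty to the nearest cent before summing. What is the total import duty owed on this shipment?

Line 1 (M-291, Zorena, 1,709 units, $182,880.09):
Base rate for M-291 is 3%.
Origin Zorena is the FTA partner but M-291 is not on the preference list; base rate stands.
The additional-duty order on M-291 targets Durune, not Zorena; it does not apply.
Duty = $182,880.09 × 3% = $5,486.40.
Line 2 (G-848, Zorena, 2,202 kg, $485,717.16):
Base rate for G-848 is $1.48/kg.
Origin Zorena qualifies under the Illand–Zorena agreement and G-848 is covered: preferential rate Free applies instead.
The additional-duty order on G-848 targets Durune, not Zorena; it does not apply.
Duty = $485,717.16 × 0% = $0.00.
Total = $5,486.40 + $0.00 = $5,486.40.

$5,486.40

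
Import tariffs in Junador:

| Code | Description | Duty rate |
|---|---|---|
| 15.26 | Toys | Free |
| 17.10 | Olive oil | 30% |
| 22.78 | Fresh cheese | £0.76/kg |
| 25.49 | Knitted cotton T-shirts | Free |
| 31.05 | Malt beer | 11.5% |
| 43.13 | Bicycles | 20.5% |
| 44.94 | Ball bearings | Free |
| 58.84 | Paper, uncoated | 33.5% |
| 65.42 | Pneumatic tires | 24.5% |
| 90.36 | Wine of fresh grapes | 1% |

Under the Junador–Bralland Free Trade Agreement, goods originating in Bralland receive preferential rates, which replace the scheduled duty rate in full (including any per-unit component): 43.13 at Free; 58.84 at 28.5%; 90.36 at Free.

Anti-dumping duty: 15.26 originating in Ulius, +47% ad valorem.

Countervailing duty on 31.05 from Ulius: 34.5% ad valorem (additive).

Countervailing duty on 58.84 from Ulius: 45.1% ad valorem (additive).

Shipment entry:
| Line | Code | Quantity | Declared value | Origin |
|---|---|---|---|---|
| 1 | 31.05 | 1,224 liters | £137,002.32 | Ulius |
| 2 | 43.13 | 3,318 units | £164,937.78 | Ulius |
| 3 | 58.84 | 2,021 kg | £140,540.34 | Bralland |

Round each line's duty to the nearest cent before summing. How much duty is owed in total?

£136,887.31

Line 1 (31.05, Ulius, 1,224 liters, £137,002.32):
Base rate for 31.05 is 11.5%.
Additional duty on 31.05 from Ulius: +34.5%. Applied ad valorem rate: 11.5% + 34.5% = 46%.
Duty = £137,002.32 × 46% = £63,021.07.
Line 2 (43.13, Ulius, 3,318 units, £164,937.78):
Base rate for 43.13 is 20.5%.
43.13 has an FTA preferential rate, but origin Ulius is not Bralland; base rate stands.
Duty = £164,937.78 × 20.5% = £33,812.24.
Line 3 (58.84, Bralland, 2,021 kg, £140,540.34):
Base rate for 58.84 is 33.5%.
Origin Bralland qualifies under the Junador–Bralland agreement and 58.84 is covered: preferential rate 28.5% applies instead.
The additional-duty order on 58.84 targets Ulius, not Bralland; it does not apply.
Duty = £140,540.34 × 28.5% = £40,054.00.
Total = £63,021.07 + £33,812.24 + £40,054.00 = £136,887.31.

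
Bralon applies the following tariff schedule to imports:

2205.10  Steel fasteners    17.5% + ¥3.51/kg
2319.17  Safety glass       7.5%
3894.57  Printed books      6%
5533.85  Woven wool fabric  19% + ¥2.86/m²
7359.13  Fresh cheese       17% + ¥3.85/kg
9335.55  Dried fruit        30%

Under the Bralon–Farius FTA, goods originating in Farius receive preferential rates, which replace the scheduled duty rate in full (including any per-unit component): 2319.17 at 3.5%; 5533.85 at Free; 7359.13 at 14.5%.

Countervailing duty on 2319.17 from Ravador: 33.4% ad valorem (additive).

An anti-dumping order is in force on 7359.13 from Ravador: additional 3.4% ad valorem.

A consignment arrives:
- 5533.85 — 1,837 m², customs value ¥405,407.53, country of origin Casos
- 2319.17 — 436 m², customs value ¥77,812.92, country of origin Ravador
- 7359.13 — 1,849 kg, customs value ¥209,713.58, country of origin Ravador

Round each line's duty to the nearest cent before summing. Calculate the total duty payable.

Line 1 (5533.85, Casos, 1,837 m², ¥405,407.53):
Base rate for 5533.85 is 19% + ¥2.86/m².
5533.85 has an FTA preferential rate, but origin Casos is not Farius; base rate stands.
Duty = ¥405,407.53 × 19% + 1,837 × ¥2.86 = ¥82,281.25.
Line 2 (2319.17, Ravador, 436 m², ¥77,812.92):
Base rate for 2319.17 is 7.5%.
2319.17 has an FTA preferential rate, but origin Ravador is not Farius; base rate stands.
Additional duty on 2319.17 from Ravador: +33.4%. Applied ad valorem rate: 7.5% + 33.4% = 40.9%.
Duty = ¥77,812.92 × 40.9% = ¥31,825.48.
Line 3 (7359.13, Ravador, 1,849 kg, ¥209,713.58):
Base rate for 7359.13 is 17% + ¥3.85/kg.
7359.13 has an FTA preferential rate, but origin Ravador is not Farius; base rate stands.
Additional duty on 7359.13 from Ravador: +3.4%. Applied ad valorem rate: 17% + 3.4% = 20.4%.
Duty = ¥209,713.58 × 20.4% + 1,849 × ¥3.85 = ¥49,900.22.
Total = ¥82,281.25 + ¥31,825.48 + ¥49,900.22 = ¥164,006.95.

¥164,006.95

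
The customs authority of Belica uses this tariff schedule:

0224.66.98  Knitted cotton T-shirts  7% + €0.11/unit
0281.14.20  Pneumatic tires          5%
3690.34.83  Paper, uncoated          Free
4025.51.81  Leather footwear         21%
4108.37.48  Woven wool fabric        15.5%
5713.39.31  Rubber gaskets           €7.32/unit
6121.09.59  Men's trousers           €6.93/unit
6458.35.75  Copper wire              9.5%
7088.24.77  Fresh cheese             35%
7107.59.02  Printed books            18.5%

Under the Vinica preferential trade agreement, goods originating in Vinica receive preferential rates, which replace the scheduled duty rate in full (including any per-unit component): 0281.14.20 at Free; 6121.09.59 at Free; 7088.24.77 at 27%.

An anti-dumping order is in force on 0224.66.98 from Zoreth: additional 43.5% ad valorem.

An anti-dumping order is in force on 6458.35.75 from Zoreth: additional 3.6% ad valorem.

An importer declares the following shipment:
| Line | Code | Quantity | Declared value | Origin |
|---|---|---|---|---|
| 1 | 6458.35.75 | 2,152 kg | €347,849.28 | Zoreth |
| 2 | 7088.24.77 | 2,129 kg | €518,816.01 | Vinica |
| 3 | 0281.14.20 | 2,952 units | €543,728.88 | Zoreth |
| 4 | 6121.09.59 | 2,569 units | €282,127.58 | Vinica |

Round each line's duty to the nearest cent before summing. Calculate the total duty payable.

Line 1 (6458.35.75, Zoreth, 2,152 kg, €347,849.28):
Base rate for 6458.35.75 is 9.5%.
Additional duty on 6458.35.75 from Zoreth: +3.6%. Applied ad valorem rate: 9.5% + 3.6% = 13.1%.
Duty = €347,849.28 × 13.1% = €45,568.26.
Line 2 (7088.24.77, Vinica, 2,129 kg, €518,816.01):
Base rate for 7088.24.77 is 35%.
Origin Vinica qualifies under the Belica–Vinica agreement and 7088.24.77 is covered: preferential rate 27% applies instead.
Duty = €518,816.01 × 27% = €140,080.32.
Line 3 (0281.14.20, Zoreth, 2,952 units, €543,728.88):
Base rate for 0281.14.20 is 5%.
0281.14.20 has an FTA preferential rate, but origin Zoreth is not Vinica; base rate stands.
Duty = €543,728.88 × 5% = €27,186.44.
Line 4 (6121.09.59, Vinica, 2,569 units, €282,127.58):
Base rate for 6121.09.59 is €6.93/unit.
Origin Vinica qualifies under the Belica–Vinica agreement and 6121.09.59 is covered: preferential rate Free applies instead.
Duty = €282,127.58 × 0% = €0.00.
Total = €45,568.26 + €140,080.32 + €27,186.44 + €0.00 = €212,835.02.

€212,835.02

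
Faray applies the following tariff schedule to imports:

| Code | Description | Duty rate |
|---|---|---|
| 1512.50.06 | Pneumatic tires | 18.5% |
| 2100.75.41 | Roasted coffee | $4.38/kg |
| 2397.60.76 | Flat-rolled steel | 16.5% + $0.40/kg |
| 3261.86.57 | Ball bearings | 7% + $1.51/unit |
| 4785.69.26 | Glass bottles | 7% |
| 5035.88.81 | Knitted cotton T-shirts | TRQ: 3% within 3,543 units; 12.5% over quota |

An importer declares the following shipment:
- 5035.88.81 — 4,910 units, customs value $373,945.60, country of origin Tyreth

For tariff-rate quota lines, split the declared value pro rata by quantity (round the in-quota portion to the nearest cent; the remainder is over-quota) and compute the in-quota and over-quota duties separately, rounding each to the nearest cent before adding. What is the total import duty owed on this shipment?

Line 1 (5035.88.81, Tyreth, 4,910 units, $373,945.60):
Code 5035.88.81 is under a tariff-rate quota (threshold 3,543 units). In-quota: 3,543 units at 3%; over-quota: 1,367 units at 12.5%.
Pro-rata value split: in-quota = $373,945.60 × 3,543/4,910 = $269,834.88; over-quota = $373,945.60 − $269,834.88 = $104,110.72.
In-quota duty = $269,834.88 × 3% = $8,095.05. Over-quota duty = $104,110.72 × 12.5% = $13,013.84.
Line duty = $8,095.05 + $13,013.84 = $21,108.89.

$21,108.89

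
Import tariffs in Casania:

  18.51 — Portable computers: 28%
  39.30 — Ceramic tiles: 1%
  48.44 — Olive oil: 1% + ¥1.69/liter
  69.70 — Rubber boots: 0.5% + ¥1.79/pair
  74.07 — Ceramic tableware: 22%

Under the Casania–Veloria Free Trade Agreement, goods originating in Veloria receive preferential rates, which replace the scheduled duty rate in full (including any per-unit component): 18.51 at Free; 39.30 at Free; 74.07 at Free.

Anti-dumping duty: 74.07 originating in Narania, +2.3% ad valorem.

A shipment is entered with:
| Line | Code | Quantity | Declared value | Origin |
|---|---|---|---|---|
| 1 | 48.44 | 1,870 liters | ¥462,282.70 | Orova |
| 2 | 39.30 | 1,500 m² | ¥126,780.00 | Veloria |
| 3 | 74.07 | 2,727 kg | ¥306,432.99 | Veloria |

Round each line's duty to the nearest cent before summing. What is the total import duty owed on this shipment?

Line 1 (48.44, Orova, 1,870 liters, ¥462,282.70):
Base rate for 48.44 is 1% + ¥1.69/liter.
Duty = ¥462,282.70 × 1% + 1,870 × ¥1.69 = ¥7,783.13.
Line 2 (39.30, Veloria, 1,500 m², ¥126,780.00):
Base rate for 39.30 is 1%.
Origin Veloria qualifies under the Casania–Veloria agreement and 39.30 is covered: preferential rate Free applies instead.
Duty = ¥126,780.00 × 0% = ¥0.00.
Line 3 (74.07, Veloria, 2,727 kg, ¥306,432.99):
Base rate for 74.07 is 22%.
Origin Veloria qualifies under the Casania–Veloria agreement and 74.07 is covered: preferential rate Free applies instead.
The additional-duty order on 74.07 targets Narania, not Veloria; it does not apply.
Duty = ¥306,432.99 × 0% = ¥0.00.
Total = ¥7,783.13 + ¥0.00 + ¥0.00 = ¥7,783.13.

¥7,783.13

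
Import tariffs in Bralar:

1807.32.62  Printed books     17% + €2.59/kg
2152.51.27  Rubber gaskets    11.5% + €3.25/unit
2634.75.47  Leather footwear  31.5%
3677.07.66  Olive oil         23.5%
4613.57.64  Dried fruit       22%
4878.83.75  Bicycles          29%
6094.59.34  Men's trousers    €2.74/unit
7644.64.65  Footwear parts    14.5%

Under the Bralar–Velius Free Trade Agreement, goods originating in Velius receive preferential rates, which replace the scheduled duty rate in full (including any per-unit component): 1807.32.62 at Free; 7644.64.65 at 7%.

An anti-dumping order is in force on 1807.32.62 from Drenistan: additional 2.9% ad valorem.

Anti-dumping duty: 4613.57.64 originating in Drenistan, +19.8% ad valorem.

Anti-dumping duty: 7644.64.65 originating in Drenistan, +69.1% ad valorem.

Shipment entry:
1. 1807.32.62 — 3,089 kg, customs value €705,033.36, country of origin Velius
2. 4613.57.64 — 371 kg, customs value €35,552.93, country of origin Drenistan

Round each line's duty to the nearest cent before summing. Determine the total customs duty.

Line 1 (1807.32.62, Velius, 3,089 kg, €705,033.36):
Base rate for 1807.32.62 is 17% + €2.59/kg.
Origin Velius qualifies under the Bralar–Velius agreement and 1807.32.62 is covered: preferential rate Free applies instead.
The additional-duty order on 1807.32.62 targets Drenistan, not Velius; it does not apply.
Duty = €705,033.36 × 0% = €0.00.
Line 2 (4613.57.64, Drenistan, 371 kg, €35,552.93):
Base rate for 4613.57.64 is 22%.
Additional duty on 4613.57.64 from Drenistan: +19.8%. Applied ad valorem rate: 22% + 19.8% = 41.8%.
Duty = €35,552.93 × 41.8% = €14,861.12.
Total = €0.00 + €14,861.12 = €14,861.12.

€14,861.12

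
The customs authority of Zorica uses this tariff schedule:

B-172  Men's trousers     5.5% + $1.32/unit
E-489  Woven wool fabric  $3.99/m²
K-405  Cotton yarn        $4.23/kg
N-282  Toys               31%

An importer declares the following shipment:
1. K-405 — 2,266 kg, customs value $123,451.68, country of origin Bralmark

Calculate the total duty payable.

Line 1 (K-405, Bralmark, 2,266 kg, $123,451.68):
Base rate for K-405 is $4.23/kg.
Duty = 2,266 × $4.23 = $9,585.18.

$9,585.18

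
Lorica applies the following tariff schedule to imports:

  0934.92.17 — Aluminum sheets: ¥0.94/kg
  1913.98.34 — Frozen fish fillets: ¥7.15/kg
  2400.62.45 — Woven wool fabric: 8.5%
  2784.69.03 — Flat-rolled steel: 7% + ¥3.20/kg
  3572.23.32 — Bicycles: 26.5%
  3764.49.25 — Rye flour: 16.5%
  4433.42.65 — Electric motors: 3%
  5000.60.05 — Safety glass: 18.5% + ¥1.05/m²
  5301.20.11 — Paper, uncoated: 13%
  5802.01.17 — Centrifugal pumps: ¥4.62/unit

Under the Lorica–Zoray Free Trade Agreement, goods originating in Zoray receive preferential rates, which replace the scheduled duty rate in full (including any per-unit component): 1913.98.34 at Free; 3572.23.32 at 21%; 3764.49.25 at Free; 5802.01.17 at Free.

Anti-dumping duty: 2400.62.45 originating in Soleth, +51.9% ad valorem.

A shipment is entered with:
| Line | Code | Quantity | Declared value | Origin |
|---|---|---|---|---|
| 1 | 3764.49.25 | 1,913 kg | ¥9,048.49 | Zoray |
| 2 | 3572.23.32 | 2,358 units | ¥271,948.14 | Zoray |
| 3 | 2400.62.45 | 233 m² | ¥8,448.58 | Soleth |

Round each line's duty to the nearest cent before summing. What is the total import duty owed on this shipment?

¥62,212.05

Line 1 (3764.49.25, Zoray, 1,913 kg, ¥9,048.49):
Base rate for 3764.49.25 is 16.5%.
Origin Zoray qualifies under the Lorica–Zoray agreement and 3764.49.25 is covered: preferential rate Free applies instead.
Duty = ¥9,048.49 × 0% = ¥0.00.
Line 2 (3572.23.32, Zoray, 2,358 units, ¥271,948.14):
Base rate for 3572.23.32 is 26.5%.
Origin Zoray qualifies under the Lorica–Zoray agreement and 3572.23.32 is covered: preferential rate 21% applies instead.
Duty = ¥271,948.14 × 21% = ¥57,109.11.
Line 3 (2400.62.45, Soleth, 233 m², ¥8,448.58):
Base rate for 2400.62.45 is 8.5%.
Additional duty on 2400.62.45 from Soleth: +51.9%. Applied ad valorem rate: 8.5% + 51.9% = 60.4%.
Duty = ¥8,448.58 × 60.4% = ¥5,102.94.
Total = ¥0.00 + ¥57,109.11 + ¥5,102.94 = ¥62,212.05.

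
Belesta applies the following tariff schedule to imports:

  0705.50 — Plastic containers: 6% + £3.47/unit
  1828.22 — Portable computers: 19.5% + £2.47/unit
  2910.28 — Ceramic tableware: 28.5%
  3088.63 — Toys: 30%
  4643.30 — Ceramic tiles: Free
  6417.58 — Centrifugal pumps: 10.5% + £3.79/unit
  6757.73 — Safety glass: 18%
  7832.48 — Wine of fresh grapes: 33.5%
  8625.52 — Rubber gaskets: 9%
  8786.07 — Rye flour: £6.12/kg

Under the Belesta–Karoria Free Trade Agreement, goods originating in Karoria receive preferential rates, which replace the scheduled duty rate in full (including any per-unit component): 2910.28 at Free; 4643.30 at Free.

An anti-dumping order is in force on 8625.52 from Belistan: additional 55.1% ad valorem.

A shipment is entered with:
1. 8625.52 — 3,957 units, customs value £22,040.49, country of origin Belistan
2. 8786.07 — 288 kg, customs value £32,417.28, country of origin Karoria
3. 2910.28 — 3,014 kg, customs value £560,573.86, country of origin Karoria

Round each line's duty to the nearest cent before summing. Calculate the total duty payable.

Line 1 (8625.52, Belistan, 3,957 units, £22,040.49):
Base rate for 8625.52 is 9%.
Additional duty on 8625.52 from Belistan: +55.1%. Applied ad valorem rate: 9% + 55.1% = 64.1%.
Duty = £22,040.49 × 64.1% = £14,127.95.
Line 2 (8786.07, Karoria, 288 kg, £32,417.28):
Base rate for 8786.07 is £6.12/kg.
Origin Karoria is the FTA partner but 8786.07 is not on the preference list; base rate stands.
Duty = 288 × £6.12 = £1,762.56.
Line 3 (2910.28, Karoria, 3,014 kg, £560,573.86):
Base rate for 2910.28 is 28.5%.
Origin Karoria qualifies under the Belesta–Karoria agreement and 2910.28 is covered: preferential rate Free applies instead.
Duty = £560,573.86 × 0% = £0.00.
Total = £14,127.95 + £1,762.56 + £0.00 = £15,890.51.

£15,890.51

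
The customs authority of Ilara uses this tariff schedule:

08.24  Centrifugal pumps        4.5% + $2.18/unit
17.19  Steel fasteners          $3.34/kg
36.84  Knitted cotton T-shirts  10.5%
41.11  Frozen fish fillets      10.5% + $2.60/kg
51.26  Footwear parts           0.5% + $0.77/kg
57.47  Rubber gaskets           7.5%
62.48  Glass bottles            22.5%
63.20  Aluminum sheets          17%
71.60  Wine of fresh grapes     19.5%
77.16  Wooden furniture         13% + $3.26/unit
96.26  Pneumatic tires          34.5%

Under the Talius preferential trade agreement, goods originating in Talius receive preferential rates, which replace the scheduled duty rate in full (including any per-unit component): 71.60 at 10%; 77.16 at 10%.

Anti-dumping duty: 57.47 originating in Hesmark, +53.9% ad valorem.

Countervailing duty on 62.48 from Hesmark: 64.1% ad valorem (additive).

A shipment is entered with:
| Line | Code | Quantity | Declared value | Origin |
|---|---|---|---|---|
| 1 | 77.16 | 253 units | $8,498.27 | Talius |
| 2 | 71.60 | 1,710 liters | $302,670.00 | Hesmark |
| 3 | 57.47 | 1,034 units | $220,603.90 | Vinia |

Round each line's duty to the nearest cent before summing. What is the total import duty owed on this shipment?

Line 1 (77.16, Talius, 253 units, $8,498.27):
Base rate for 77.16 is 13% + $3.26/unit.
Origin Talius qualifies under the Ilara–Talius agreement and 77.16 is covered: preferential rate 10% applies instead.
Duty = $8,498.27 × 10% = $849.83.
Line 2 (71.60, Hesmark, 1,710 liters, $302,670.00):
Base rate for 71.60 is 19.5%.
71.60 has an FTA preferential rate, but origin Hesmark is not Talius; base rate stands.
Duty = $302,670.00 × 19.5% = $59,020.65.
Line 3 (57.47, Vinia, 1,034 units, $220,603.90):
Base rate for 57.47 is 7.5%.
The additional-duty order on 57.47 targets Hesmark, not Vinia; it does not apply.
Duty = $220,603.90 × 7.5% = $16,545.29.
Total = $849.83 + $59,020.65 + $16,545.29 = $76,415.77.

$76,415.77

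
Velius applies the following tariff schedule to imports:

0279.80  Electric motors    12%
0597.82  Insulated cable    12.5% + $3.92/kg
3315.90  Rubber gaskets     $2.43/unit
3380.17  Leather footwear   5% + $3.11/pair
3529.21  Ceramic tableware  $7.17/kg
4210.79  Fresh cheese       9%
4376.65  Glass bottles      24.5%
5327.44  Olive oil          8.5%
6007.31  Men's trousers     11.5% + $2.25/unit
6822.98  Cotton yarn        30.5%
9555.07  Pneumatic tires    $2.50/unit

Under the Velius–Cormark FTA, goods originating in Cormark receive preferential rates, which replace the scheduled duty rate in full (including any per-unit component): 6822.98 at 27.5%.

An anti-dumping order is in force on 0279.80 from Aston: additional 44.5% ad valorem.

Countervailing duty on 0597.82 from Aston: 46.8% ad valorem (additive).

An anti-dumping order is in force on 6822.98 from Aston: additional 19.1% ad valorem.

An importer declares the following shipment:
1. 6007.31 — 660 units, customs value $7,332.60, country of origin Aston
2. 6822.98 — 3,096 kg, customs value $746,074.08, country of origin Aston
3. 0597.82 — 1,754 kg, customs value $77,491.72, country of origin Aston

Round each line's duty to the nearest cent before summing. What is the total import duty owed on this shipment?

Line 1 (6007.31, Aston, 660 units, $7,332.60):
Base rate for 6007.31 is 11.5% + $2.25/unit.
Duty = $7,332.60 × 11.5% + 660 × $2.25 = $2,328.25.
Line 2 (6822.98, Aston, 3,096 kg, $746,074.08):
Base rate for 6822.98 is 30.5%.
6822.98 has an FTA preferential rate, but origin Aston is not Cormark; base rate stands.
Additional duty on 6822.98 from Aston: +19.1%. Applied ad valorem rate: 30.5% + 19.1% = 49.6%.
Duty = $746,074.08 × 49.6% = $370,052.74.
Line 3 (0597.82, Aston, 1,754 kg, $77,491.72):
Base rate for 0597.82 is 12.5% + $3.92/kg.
Additional duty on 0597.82 from Aston: +46.8%. Applied ad valorem rate: 12.5% + 46.8% = 59.3%.
Duty = $77,491.72 × 59.3% + 1,754 × $3.92 = $52,828.27.
Total = $2,328.25 + $370,052.74 + $52,828.27 = $425,209.26.

$425,209.26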